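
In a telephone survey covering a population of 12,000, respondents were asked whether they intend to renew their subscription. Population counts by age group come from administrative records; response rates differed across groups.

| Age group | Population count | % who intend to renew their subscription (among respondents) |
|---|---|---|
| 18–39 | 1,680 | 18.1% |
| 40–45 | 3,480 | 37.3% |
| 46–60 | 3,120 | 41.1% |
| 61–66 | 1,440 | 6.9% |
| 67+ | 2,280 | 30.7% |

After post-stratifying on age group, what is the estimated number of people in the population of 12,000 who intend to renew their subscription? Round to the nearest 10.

Apply each group's respondent rate to its population count:
  18–39: 1,680 × 18.1% = 304.08
  40–45: 3,480 × 37.3% = 1298.04
  46–60: 3,120 × 41.1% = 1282.32
  61–66: 1,440 × 6.9% = 99.36
  67+: 2,280 × 30.7% = 699.96
Estimated total = 3683.76 → 3,680.

3,680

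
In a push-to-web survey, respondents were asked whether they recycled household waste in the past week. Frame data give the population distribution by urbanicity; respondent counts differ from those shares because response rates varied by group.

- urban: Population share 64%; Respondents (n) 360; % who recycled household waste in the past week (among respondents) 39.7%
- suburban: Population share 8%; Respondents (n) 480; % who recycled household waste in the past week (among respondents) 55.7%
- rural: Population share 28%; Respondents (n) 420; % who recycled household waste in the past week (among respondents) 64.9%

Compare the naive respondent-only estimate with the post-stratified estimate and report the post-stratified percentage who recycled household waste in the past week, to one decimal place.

48.0%

Naive respondent-only estimate (weights = respondent counts):
  (360/1260)×39.7 + (480/1260)×55.7 + (420/1260)×64.9 = 54.1952%
Reweighting by population urbanicity shares:
  0.64×39.7 + 0.08×55.7 + 0.28×64.9 = 48.036%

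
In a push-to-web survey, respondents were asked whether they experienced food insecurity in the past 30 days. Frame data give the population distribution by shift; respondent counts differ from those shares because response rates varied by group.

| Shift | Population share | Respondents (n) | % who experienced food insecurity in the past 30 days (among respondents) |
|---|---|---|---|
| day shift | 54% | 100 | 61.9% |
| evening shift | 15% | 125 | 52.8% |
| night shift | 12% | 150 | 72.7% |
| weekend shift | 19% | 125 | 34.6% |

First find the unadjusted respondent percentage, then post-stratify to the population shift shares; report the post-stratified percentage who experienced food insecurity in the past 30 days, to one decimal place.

56.6%

Unadjusted (pooled respondent) estimate weights by respondent counts:
  (100/500)×61.9 + (125/500)×52.8 + (150/500)×72.7 + (125/500)×34.6 = 56.04%
Reweighting by population shift shares:
  0.54×61.9 + 0.15×52.8 + 0.12×72.7 + 0.19×34.6 = 56.644%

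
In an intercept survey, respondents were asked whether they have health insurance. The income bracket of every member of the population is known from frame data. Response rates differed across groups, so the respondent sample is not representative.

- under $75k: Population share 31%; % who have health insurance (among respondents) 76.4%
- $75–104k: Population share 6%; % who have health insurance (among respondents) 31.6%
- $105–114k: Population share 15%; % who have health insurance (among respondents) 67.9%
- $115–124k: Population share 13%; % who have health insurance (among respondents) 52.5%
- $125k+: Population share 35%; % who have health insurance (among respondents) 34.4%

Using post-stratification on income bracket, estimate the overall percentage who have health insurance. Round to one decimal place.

Weight each group's respondent value by its population share:
  under $75k: 0.31 × 76.4 = 23.684
  $75–104k: 0.06 × 31.6 = 1.896
  $105–114k: 0.15 × 67.9 = 10.185
  $115–124k: 0.13 × 52.5 = 6.825
  $125k+: 0.35 × 34.4 = 12.04
Post-stratified estimate = 54.63 → 54.6%.

54.6%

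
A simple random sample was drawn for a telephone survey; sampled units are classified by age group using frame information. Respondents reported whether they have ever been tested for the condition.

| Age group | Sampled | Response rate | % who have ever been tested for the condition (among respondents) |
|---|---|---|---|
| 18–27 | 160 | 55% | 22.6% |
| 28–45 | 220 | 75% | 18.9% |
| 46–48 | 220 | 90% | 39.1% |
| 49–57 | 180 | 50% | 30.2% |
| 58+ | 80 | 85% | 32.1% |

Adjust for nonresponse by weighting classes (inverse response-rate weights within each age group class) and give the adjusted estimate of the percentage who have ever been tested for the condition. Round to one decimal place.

Inverse-response-rate weighting restores each class to its sampled count, so class totals weight by n_sampled:
  18–27: 160 × 22.6 = 3616
  28–45: 220 × 18.9 = 4158
  46–48: 220 × 39.1 = 8602
  49–57: 180 × 30.2 = 5436
  58+: 80 × 32.1 = 2568
Adjusted estimate = 24,380 / 860 = 28.3488 → 28.3%.

28.3%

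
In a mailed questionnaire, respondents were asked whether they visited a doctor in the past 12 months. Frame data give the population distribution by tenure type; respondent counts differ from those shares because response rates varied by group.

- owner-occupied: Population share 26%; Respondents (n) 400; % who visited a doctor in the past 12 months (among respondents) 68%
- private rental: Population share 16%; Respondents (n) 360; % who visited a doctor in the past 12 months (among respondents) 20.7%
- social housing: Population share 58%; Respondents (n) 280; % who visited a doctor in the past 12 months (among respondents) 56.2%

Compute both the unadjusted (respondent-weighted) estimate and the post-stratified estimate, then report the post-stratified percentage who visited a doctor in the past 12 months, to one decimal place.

53.6%

Naive respondent-only estimate (weights = respondent counts):
  (400/1040)×68 + (360/1040)×20.7 + (280/1040)×56.2 = 48.45%
Reweighting by population tenure type shares:
  0.26×68 + 0.16×20.7 + 0.58×56.2 = 53.588%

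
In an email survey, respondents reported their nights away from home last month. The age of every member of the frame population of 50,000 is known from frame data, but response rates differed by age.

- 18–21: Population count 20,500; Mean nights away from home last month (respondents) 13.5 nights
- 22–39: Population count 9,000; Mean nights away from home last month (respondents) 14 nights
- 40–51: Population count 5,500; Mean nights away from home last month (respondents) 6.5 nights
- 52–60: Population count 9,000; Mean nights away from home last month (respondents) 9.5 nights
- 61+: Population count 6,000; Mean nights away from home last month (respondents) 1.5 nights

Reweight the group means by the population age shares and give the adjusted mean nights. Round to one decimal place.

10.7

Reweight to the known age distribution:
  18–21: (20,500/50,000) × 13.5 = 5.535
  22–39: (9,000/50,000) × 14 = 2.52
  40–51: (5,500/50,000) × 6.5 = 0.715
  52–60: (9,000/50,000) × 9.5 = 1.71
  61+: (6,000/50,000) × 1.5 = 0.18
Post-stratified estimate = 10.66 → 10.7.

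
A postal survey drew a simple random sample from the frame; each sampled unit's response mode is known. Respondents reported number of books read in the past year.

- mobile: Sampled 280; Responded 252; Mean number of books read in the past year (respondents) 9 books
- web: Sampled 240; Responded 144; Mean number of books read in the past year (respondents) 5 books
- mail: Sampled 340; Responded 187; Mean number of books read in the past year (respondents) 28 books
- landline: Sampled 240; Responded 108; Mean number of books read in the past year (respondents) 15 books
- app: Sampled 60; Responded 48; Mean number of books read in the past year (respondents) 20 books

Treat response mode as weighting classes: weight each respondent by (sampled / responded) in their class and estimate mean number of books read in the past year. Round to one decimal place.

15.6

Class response rates: mobile 252/280 = 90%, web 144/240 = 60%, mail 187/340 = 55%, landline 108/240 = 45%, app 48/60 = 80%.
Inverse-response-rate weighting restores each class to its sampled count, so class totals weight by n_sampled:
  mobile: 280 × 9 = 2520
  web: 240 × 5 = 1200
  mail: 340 × 28 = 9520
  landline: 240 × 15 = 3600
  app: 60 × 20 = 1200
Adjusted estimate = 18,040 / 1,160 = 15.5517 → 15.6.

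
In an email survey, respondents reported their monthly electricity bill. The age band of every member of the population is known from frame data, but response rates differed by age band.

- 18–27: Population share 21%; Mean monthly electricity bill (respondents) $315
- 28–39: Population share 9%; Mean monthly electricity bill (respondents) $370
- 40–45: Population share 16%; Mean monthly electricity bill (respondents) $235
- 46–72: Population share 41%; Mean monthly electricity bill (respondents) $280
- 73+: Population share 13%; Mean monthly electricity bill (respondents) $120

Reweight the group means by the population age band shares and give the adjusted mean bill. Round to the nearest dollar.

$267

Post-stratification weights by population share, not respondent share:
  18–27: 0.21 × 315 = 66.15
  28–39: 0.09 × 370 = 33.3
  40–45: 0.16 × 235 = 37.6
  46–72: 0.41 × 280 = 114.8
  73+: 0.13 × 120 = 15.6
Post-stratified estimate = 267.45 → $267.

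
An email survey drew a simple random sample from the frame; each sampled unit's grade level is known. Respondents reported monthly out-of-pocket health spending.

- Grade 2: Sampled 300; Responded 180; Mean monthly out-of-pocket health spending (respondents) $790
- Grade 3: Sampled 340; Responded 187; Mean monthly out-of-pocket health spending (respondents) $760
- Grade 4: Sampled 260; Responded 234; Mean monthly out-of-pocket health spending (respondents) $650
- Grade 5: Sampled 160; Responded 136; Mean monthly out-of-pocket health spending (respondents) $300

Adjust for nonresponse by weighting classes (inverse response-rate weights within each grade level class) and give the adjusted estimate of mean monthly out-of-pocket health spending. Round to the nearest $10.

$670

Response rates by class: Grade 2 180/300 = 60%, Grade 3 187/340 = 55%, Grade 4 234/260 = 90%, Grade 5 136/160 = 85%.
With weight = n_sampled/n_responded per class, the weighted class total is n_sampled:
  Grade 2: 300 × 790 = 237,000
  Grade 3: 340 × 760 = 258,400
  Grade 4: 260 × 650 = 169,000
  Grade 5: 160 × 300 = 48,000
Adjusted estimate = 712,400 / 1,060 = 672.075 → $670.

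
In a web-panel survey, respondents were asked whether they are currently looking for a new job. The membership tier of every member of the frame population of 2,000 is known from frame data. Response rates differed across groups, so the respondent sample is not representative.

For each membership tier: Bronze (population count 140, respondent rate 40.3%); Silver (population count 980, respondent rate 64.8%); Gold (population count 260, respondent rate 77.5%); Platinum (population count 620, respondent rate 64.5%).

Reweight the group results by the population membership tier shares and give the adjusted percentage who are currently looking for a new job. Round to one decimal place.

Post-stratification weights by population share, not respondent share:
  Bronze: (140/2,000) × 40.3 = 2.821
  Silver: (980/2,000) × 64.8 = 31.752
  Gold: (260/2,000) × 77.5 = 10.075
  Platinum: (620/2,000) × 64.5 = 19.995
Post-stratified estimate = 64.643 → 64.6%.

64.6%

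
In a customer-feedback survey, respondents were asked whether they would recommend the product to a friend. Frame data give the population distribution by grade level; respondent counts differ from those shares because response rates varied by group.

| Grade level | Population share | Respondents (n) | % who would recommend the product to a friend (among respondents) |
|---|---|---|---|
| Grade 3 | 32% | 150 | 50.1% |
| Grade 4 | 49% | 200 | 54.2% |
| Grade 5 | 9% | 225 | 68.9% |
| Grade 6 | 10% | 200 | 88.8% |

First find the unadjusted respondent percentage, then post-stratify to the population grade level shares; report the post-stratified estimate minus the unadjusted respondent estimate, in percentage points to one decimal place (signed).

-8.9 percentage points

Naive respondent-only estimate (weights = respondent counts):
  (150/775)×50.1 + (200/775)×54.2 + (225/775)×68.9 + (200/775)×88.8 = 66.6032%
Post-stratified estimate weights by population shares:
  0.32×50.1 + 0.49×54.2 + 0.09×68.9 + 0.1×88.8 = 57.671%
Difference = 57.671 − 66.6032 = -8.9322 pp.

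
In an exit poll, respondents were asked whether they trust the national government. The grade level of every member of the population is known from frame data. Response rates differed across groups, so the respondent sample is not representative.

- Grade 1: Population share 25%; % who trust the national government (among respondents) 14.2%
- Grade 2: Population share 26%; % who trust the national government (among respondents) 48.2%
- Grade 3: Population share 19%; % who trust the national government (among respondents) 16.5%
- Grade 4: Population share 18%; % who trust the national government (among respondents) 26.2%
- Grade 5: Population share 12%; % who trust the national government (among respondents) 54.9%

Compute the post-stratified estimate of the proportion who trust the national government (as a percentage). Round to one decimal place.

Each cell contributes population-share × respondent value:
  Grade 1: 0.25 × 14.2 = 3.55
  Grade 2: 0.26 × 48.2 = 12.532
  Grade 3: 0.19 × 16.5 = 3.135
  Grade 4: 0.18 × 26.2 = 4.716
  Grade 5: 0.12 × 54.9 = 6.588
Post-stratified estimate = 30.521 → 30.5%.

30.5%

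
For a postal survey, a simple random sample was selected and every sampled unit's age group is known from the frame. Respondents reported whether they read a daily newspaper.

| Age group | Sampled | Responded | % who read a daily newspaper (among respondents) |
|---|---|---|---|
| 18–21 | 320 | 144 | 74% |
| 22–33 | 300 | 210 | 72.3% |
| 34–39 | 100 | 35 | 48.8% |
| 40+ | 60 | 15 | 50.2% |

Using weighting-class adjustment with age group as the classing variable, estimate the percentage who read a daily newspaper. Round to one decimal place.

Class response rates: 18–21 144/320 = 45%, 22–33 210/300 = 70%, 34–39 35/100 = 35%, 40+ 15/60 = 25%.
With weight = n_sampled/n_responded per class, the weighted class total is n_sampled:
  18–21: 320 × 74 = 23,680
  22–33: 300 × 72.3 = 21,690
  34–39: 100 × 48.8 = 4880
  40+: 60 × 50.2 = 3012
Adjusted estimate = 53,262 / 780 = 68.2846 → 68.3%.

68.3%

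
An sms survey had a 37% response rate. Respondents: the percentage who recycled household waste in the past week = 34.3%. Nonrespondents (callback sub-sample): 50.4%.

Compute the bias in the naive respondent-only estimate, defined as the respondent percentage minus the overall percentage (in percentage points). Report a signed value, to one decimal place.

-10.1 percentage points

Nonresponse fraction = 1 − 0.37 = 0.63.
Bias = (nonresponse fraction) × (respondent percentage − nonrespondent percentage)
     = 0.63 × (34.3 − 50.4) = 0.63 × -16.1 = -10.143.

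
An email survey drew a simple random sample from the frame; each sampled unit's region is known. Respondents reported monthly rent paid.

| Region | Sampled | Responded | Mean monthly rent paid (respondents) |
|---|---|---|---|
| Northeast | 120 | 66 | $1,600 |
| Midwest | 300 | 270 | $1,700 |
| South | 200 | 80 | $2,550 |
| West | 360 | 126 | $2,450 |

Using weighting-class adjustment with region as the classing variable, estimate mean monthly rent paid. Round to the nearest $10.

Class response rates: Northeast 66/120 = 55%, Midwest 270/300 = 90%, South 80/200 = 40%, West 126/360 = 35%.
Weighting each respondent by the inverse class response rate inflates each class back to its sampled size, so the class weight is n_sampled:
  Northeast: 120 × 1600 = 192,000
  Midwest: 300 × 1700 = 510,000
  South: 200 × 2550 = 510,000
  West: 360 × 2450 = 882,000
Adjusted estimate = 2,094,000 / 980 = 2136.73 → $2,140.

$2,140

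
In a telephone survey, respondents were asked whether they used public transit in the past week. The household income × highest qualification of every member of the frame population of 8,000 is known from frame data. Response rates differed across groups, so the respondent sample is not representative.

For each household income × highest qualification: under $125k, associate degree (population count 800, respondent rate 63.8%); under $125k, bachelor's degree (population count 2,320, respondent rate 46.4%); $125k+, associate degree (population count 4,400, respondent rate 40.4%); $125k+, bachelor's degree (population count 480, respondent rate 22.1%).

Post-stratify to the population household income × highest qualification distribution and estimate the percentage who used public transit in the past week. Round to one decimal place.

43.4%

Reweight to the known household income × highest qualification distribution:
  under $125k, associate degree: (800/8,000) × 63.8 = 6.38
  under $125k, bachelor's degree: (2,320/8,000) × 46.4 = 13.456
  $125k+, associate degree: (4,400/8,000) × 40.4 = 22.22
  $125k+, bachelor's degree: (480/8,000) × 22.1 = 1.326
Post-stratified estimate = 43.382 → 43.4%.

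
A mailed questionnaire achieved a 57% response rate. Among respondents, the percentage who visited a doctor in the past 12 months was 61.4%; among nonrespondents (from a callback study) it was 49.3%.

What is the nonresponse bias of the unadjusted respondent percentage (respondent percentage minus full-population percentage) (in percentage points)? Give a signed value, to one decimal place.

+5.2 percentage points

Nonresponse fraction = 1 − 0.57 = 0.43.
Bias = (nonresponse fraction) × (respondent percentage − nonrespondent percentage)
     = 0.43 × (61.4 − 49.3) = 0.43 × 12.1 = 5.203.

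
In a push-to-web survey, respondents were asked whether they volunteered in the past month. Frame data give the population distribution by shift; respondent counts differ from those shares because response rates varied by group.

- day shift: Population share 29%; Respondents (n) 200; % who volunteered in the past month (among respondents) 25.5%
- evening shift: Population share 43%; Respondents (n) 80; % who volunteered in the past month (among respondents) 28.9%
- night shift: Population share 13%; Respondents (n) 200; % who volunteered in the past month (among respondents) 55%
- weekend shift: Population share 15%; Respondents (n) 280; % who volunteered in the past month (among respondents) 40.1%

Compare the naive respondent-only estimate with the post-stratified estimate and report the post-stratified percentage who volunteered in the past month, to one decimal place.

Without adjustment, the pooled respondent share is:
  (200/760)×25.5 + (80/760)×28.9 + (200/760)×55 + (280/760)×40.1 = 39%
Post-stratifying to population shares instead:
  0.29×25.5 + 0.43×28.9 + 0.13×55 + 0.15×40.1 = 32.987%

33.0%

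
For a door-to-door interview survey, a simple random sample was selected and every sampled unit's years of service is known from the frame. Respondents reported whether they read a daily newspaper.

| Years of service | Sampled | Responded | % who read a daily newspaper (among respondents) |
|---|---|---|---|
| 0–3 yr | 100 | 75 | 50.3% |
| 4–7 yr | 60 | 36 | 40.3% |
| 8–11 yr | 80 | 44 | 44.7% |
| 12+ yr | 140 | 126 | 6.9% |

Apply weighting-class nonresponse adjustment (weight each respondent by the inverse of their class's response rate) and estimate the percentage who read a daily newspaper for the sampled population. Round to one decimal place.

31.6%

Class response rates: 0–3 yr 75/100 = 75%, 4–7 yr 36/60 = 60%, 8–11 yr 44/80 = 55%, 12+ yr 126/140 = 90%.
Each respondent's weight = sampled/responded in their class; summing within a class gives n_sampled, so:
  0–3 yr: 100 × 50.3 = 5030
  4–7 yr: 60 × 40.3 = 2418
  8–11 yr: 80 × 44.7 = 3576
  12+ yr: 140 × 6.9 = 966
Adjusted estimate = 11,990 / 380 = 31.5526 → 31.6%.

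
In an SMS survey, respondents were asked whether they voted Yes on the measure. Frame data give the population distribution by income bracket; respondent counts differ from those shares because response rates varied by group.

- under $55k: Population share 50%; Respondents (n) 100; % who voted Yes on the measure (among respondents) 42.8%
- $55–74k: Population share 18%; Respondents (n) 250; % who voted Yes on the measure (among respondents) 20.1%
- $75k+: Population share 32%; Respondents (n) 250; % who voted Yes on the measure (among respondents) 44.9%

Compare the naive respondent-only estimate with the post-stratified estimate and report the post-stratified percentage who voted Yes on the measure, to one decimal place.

Naive respondent-only estimate (weights = respondent counts):
  (100/600)×42.8 + (250/600)×20.1 + (250/600)×44.9 = 34.2167%
Reweighting by population income bracket shares:
  0.5×42.8 + 0.18×20.1 + 0.32×44.9 = 39.386%

39.4%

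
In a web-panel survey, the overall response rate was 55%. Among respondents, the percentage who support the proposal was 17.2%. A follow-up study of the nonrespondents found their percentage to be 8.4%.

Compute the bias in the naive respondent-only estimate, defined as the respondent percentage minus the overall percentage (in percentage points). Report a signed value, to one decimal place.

+4.0 percentage points

Nonresponse fraction = 1 − 0.55 = 0.45.
Bias = (nonresponse fraction) × (respondent percentage − nonrespondent percentage)
     = 0.45 × (17.2 − 8.4) = 0.45 × 8.8 = 3.96.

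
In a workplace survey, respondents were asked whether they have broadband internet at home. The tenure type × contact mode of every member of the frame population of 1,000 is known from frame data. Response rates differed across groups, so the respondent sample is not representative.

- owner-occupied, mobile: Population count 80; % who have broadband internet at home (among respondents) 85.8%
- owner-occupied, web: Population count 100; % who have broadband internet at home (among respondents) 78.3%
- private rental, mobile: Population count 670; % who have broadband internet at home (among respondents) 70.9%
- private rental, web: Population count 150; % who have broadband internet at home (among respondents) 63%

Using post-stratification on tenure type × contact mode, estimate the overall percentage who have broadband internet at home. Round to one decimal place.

Each cell contributes population-share × respondent value:
  owner-occupied, mobile: (80/1,000) × 85.8 = 6.864
  owner-occupied, web: (100/1,000) × 78.3 = 7.83
  private rental, mobile: (670/1,000) × 70.9 = 47.503
  private rental, web: (150/1,000) × 63 = 9.45
Post-stratified estimate = 71.647 → 71.6%.

71.6%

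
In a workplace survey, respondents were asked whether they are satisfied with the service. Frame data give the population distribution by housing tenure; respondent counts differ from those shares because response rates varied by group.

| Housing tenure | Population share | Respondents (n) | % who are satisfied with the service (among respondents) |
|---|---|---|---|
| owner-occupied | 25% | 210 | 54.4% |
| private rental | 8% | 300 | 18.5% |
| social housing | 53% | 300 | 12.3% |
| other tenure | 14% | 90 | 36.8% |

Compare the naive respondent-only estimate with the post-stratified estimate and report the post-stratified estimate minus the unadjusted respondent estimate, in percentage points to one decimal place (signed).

Without adjustment, the pooled respondent share is:
  (210/900)×54.4 + (300/900)×18.5 + (300/900)×12.3 + (90/900)×36.8 = 26.64%
Post-stratifying to population shares instead:
  0.25×54.4 + 0.08×18.5 + 0.53×12.3 + 0.14×36.8 = 26.751%
Difference = 26.751 − 26.64 = 0.111 pp.

+0.1 percentage points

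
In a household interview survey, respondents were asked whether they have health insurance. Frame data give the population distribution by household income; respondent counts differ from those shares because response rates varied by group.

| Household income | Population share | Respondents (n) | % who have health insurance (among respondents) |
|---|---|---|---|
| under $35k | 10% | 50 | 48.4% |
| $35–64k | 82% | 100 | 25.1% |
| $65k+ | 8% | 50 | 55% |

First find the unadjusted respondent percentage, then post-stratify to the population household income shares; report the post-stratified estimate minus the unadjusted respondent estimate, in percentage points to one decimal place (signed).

Unadjusted (pooled respondent) estimate weights by respondent counts:
  (50/200)×48.4 + (100/200)×25.1 + (50/200)×55 = 38.4%
Post-stratifying to population shares instead:
  0.1×48.4 + 0.82×25.1 + 0.08×55 = 29.822%
Difference = 29.822 − 38.4 = -8.578 pp.

-8.6 percentage points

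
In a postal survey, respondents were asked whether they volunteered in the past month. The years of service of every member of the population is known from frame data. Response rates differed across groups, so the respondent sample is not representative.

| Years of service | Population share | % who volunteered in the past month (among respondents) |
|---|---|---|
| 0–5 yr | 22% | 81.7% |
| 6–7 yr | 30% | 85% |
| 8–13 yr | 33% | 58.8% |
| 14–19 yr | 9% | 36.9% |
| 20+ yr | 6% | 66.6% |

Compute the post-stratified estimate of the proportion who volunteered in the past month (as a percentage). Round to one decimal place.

Each cell contributes population-share × respondent value:
  0–5 yr: 0.22 × 81.7 = 17.974
  6–7 yr: 0.3 × 85 = 25.5
  8–13 yr: 0.33 × 58.8 = 19.404
  14–19 yr: 0.09 × 36.9 = 3.321
  20+ yr: 0.06 × 66.6 = 3.996
Post-stratified estimate = 70.195 → 70.2%.

70.2%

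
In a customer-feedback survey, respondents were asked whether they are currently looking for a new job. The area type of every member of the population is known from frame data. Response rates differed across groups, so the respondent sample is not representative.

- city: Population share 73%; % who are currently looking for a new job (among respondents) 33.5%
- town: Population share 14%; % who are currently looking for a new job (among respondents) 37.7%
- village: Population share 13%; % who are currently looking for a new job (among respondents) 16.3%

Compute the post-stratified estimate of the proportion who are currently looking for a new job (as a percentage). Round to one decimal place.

31.9%

Reweight to the known area type distribution:
  city: 0.73 × 33.5 = 24.455
  town: 0.14 × 37.7 = 5.278
  village: 0.13 × 16.3 = 2.119
Post-stratified estimate = 31.852 → 31.9%.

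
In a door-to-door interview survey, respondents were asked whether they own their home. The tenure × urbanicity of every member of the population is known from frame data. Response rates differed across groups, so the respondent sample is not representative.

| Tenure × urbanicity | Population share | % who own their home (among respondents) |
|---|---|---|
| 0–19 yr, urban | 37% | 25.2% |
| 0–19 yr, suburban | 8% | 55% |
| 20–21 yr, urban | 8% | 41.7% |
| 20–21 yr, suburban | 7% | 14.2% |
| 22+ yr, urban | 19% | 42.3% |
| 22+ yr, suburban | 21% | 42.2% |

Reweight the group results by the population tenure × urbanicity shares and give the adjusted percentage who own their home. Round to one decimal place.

Reweight to the known tenure × urbanicity distribution:
  0–19 yr, urban: 0.37 × 25.2 = 9.324
  0–19 yr, suburban: 0.08 × 55 = 4.4
  20–21 yr, urban: 0.08 × 41.7 = 3.336
  20–21 yr, suburban: 0.07 × 14.2 = 0.994
  22+ yr, urban: 0.19 × 42.3 = 8.037
  22+ yr, suburban: 0.21 × 42.2 = 8.862
Post-stratified estimate = 34.953 → 35.0%.

35.0%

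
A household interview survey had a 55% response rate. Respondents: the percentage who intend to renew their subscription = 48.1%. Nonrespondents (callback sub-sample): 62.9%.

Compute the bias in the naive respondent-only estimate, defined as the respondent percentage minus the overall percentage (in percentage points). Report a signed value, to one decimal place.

Nonresponse fraction = 1 − 0.55 = 0.45.
Bias = (nonresponse fraction) × (respondent percentage − nonrespondent percentage)
     = 0.45 × (48.1 − 62.9) = 0.45 × -14.8 = -6.66.

-6.7 percentage points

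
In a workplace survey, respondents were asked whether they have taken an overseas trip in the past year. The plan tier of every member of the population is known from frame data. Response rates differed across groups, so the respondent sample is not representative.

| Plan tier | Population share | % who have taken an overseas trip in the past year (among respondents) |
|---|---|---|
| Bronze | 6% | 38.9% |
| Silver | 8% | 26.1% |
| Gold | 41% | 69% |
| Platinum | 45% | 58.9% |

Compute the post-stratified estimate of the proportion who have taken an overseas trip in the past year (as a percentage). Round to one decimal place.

59.2%

Each cell contributes population-share × respondent value:
  Bronze: 0.06 × 38.9 = 2.334
  Silver: 0.08 × 26.1 = 2.088
  Gold: 0.41 × 69 = 28.29
  Platinum: 0.45 × 58.9 = 26.505
Post-stratified estimate = 59.217 → 59.2%.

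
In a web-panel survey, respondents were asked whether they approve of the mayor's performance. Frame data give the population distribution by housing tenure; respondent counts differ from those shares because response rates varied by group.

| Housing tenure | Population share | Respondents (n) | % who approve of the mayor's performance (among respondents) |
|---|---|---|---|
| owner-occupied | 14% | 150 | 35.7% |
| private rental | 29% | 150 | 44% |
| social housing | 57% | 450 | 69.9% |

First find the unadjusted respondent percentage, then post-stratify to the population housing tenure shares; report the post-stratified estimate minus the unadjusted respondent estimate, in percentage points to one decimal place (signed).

-0.3 percentage points

Without adjustment, the pooled respondent share is:
  (150/750)×35.7 + (150/750)×44 + (450/750)×69.9 = 57.88%
Post-stratified estimate weights by population shares:
  0.14×35.7 + 0.29×44 + 0.57×69.9 = 57.601%
Difference = 57.601 − 57.88 = -0.279 pp.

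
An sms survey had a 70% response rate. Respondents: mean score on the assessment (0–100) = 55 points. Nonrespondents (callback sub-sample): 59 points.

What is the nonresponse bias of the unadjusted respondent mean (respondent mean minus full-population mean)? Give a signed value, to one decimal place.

Nonresponse fraction = 1 − 0.7 = 0.3.
Bias = (nonresponse fraction) × (respondent mean − nonrespondent mean)
     = 0.3 × (55 − 59) = 0.3 × -4 = -1.2.

-1.2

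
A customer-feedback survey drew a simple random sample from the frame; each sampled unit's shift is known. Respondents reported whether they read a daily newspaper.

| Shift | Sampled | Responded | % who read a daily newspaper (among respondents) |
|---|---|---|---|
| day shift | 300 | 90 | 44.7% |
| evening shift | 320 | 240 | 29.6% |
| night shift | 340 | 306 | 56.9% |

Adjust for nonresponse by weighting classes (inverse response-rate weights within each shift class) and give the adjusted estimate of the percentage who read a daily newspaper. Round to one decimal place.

Response rates by class: day shift 90/300 = 30%, evening shift 240/320 = 75%, night shift 306/340 = 90%.
Weighting each respondent by the inverse class response rate inflates each class back to its sampled size, so the class weight is n_sampled:
  day shift: 300 × 44.7 = 13,410
  evening shift: 320 × 29.6 = 9472
  night shift: 340 × 56.9 = 19,346
Adjusted estimate = 42,228 / 960 = 43.9875 → 44.0%.

44.0%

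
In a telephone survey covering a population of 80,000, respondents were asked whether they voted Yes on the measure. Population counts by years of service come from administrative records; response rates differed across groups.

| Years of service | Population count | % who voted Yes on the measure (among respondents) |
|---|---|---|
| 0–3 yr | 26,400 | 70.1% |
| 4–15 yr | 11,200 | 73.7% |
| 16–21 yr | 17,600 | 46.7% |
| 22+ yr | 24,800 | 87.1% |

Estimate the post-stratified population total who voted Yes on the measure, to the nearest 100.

56,600

Estimated count per cell = population count × respondent percentage:
  0–3 yr: 26,400 × 70.1% = 18506.4
  4–15 yr: 11,200 × 73.7% = 8254.4
  16–21 yr: 17,600 × 46.7% = 8219.2
  22+ yr: 24,800 × 87.1% = 21600.8
Estimated total = 56580.8 → 56,600.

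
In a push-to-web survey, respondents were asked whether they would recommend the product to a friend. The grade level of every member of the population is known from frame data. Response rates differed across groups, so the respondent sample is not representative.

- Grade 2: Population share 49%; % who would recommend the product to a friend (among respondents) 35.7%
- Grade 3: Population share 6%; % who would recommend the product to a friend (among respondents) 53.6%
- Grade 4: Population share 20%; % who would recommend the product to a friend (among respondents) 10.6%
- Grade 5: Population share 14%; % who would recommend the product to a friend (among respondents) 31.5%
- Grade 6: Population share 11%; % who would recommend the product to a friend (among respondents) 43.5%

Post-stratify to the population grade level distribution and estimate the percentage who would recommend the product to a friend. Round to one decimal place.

Post-stratification weights by population share, not respondent share:
  Grade 2: 0.49 × 35.7 = 17.493
  Grade 3: 0.06 × 53.6 = 3.216
  Grade 4: 0.2 × 10.6 = 2.12
  Grade 5: 0.14 × 31.5 = 4.41
  Grade 6: 0.11 × 43.5 = 4.785
Post-stratified estimate = 32.024 → 32.0%.

32.0%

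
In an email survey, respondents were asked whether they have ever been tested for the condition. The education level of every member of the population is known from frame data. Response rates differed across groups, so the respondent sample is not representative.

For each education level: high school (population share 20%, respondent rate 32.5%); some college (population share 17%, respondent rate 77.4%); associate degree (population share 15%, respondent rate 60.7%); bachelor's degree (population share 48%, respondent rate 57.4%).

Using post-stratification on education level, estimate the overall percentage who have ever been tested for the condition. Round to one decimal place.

Post-stratification weights by population share, not respondent share:
  high school: 0.2 × 32.5 = 6.5
  some college: 0.17 × 77.4 = 13.158
  associate degree: 0.15 × 60.7 = 9.105
  bachelor's degree: 0.48 × 57.4 = 27.552
Post-stratified estimate = 56.315 → 56.3%.

56.3%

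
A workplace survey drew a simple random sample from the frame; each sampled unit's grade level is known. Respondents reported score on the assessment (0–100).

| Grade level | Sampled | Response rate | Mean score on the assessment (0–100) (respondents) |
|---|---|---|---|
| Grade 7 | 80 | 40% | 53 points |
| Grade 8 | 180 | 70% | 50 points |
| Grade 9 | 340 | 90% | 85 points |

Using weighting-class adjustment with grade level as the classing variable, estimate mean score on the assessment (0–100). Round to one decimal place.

70.2

Each respondent's weight = sampled/responded in their class; summing within a class gives n_sampled, so:
  Grade 7: 80 × 53 = 4240
  Grade 8: 180 × 50 = 9000
  Grade 9: 340 × 85 = 28,900
Adjusted estimate = 42,140 / 600 = 70.2333 → 70.2.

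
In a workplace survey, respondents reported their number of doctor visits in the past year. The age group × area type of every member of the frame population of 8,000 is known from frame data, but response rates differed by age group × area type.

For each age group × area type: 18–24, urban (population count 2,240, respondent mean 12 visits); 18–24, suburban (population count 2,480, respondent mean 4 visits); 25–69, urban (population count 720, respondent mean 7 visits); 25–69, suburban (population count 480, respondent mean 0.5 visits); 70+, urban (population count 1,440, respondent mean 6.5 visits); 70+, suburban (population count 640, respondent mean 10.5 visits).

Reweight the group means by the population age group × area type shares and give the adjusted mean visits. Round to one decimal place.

Each cell contributes population-share × respondent value:
  18–24, urban: (2,240/8,000) × 12 = 3.36
  18–24, suburban: (2,480/8,000) × 4 = 1.24
  25–69, urban: (720/8,000) × 7 = 0.63
  25–69, suburban: (480/8,000) × 0.5 = 0.03
  70+, urban: (1,440/8,000) × 6.5 = 1.17
  70+, suburban: (640/8,000) × 10.5 = 0.84
Post-stratified estimate = 7.27 → 7.3.

7.3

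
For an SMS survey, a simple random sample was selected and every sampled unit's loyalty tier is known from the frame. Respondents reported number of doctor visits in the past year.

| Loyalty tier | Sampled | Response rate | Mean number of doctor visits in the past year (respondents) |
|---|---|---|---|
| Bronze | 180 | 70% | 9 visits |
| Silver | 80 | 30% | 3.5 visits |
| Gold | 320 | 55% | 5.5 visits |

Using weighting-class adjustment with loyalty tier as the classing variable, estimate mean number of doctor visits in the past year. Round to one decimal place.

6.3

With weight = n_sampled/n_responded per class, the weighted class total is n_sampled:
  Bronze: 180 × 9 = 1620
  Silver: 80 × 3.5 = 280
  Gold: 320 × 5.5 = 1760
Adjusted estimate = 3660 / 580 = 6.31034 → 6.3.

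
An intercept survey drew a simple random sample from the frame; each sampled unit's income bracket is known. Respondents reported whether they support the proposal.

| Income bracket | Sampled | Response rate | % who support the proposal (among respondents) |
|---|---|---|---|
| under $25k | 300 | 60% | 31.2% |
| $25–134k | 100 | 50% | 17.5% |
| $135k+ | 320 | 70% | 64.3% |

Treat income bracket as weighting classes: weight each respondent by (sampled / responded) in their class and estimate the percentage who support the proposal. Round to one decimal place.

Weighting each respondent by the inverse class response rate inflates each class back to its sampled size, so the class weight is n_sampled:
  under $25k: 300 × 31.2 = 9360
  $25–134k: 100 × 17.5 = 1750
  $135k+: 320 × 64.3 = 20,576
Adjusted estimate = 31,686 / 720 = 44.0083 → 44.0%.

44.0%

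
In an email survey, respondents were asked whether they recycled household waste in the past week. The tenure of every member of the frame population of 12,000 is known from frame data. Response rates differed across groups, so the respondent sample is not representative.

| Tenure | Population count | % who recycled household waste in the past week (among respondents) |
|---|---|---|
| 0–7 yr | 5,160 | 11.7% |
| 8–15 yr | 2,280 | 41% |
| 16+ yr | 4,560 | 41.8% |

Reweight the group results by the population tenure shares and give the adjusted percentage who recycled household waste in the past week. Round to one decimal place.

Each cell contributes population-share × respondent value:
  0–7 yr: (5,160/12,000) × 11.7 = 5.031
  8–15 yr: (2,280/12,000) × 41 = 7.79
  16+ yr: (4,560/12,000) × 41.8 = 15.884
Post-stratified estimate = 28.705 → 28.7%.

28.7%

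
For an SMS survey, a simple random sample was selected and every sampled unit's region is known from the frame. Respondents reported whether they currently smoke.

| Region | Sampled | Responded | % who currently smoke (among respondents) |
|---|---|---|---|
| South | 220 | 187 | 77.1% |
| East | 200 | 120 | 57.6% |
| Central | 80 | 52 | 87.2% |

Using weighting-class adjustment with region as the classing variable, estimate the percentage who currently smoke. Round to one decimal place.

Class response rates: South 187/220 = 85%, East 120/200 = 60%, Central 52/80 = 65%.
Each respondent's weight = sampled/responded in their class; summing within a class gives n_sampled, so:
  South: 220 × 77.1 = 16,962
  East: 200 × 57.6 = 11,520
  Central: 80 × 87.2 = 6976
Adjusted estimate = 35,458 / 500 = 70.916 → 70.9%.

70.9%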